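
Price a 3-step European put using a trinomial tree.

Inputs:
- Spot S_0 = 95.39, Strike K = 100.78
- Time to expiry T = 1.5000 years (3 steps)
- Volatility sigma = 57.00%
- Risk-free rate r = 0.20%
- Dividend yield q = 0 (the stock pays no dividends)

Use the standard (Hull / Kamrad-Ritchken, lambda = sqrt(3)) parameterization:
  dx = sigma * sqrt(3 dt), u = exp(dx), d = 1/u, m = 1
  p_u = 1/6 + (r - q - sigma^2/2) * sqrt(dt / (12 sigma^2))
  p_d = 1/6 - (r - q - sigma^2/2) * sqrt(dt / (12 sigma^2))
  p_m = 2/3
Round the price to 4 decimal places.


dt = T/N = 0.500000; dx = sigma*sqrt(3*dt) = 0.698105
u = exp(dx) = 2.009939; d = 1/u = 0.497527
p_u = 0.109208, p_m = 0.666667, p_d = 0.224126
Discount per step: exp(-r*dt) = 0.999000
Stock lattice S(k, j) with j the centered position index:
  k=0: S(0,+0) = 95.3900
  k=1: S(1,-1) = 47.4591; S(1,+0) = 95.3900; S(1,+1) = 191.7281
  k=2: S(2,-2) = 23.6122; S(2,-1) = 47.4591; S(2,+0) = 95.3900; S(2,+1) = 191.7281; S(2,+2) = 385.3619
  k=3: S(3,-3) = 11.7477; S(3,-2) = 23.6122; S(3,-1) = 47.4591; S(3,+0) = 95.3900; S(3,+1) = 191.7281; S(3,+2) = 385.3619; S(3,+3) = 774.5541
Terminal payoffs V(N, j) = max(K - S_T, 0):
  V(3,-3) = 89.032270; V(3,-2) = 77.167775; V(3,-1) = 53.320858; V(3,+0) = 5.390000; V(3,+1) = 0.000000; V(3,+2) = 0.000000; V(3,+3) = 0.000000
Backward induction: V(k, j) = exp(-r*dt) * [p_u * V(k+1, j+1) + p_m * V(k+1, j) + p_d * V(k+1, j-1)]
  V(2,-2) = exp(-r*dt) * [p_u*53.320858 + p_m*77.167775 + p_d*89.032270] = 77.145468
  V(2,-1) = exp(-r*dt) * [p_u*5.390000 + p_m*53.320858 + p_d*77.167775] = 53.377754
  V(2,+0) = exp(-r*dt) * [p_u*0.000000 + p_m*5.390000 + p_d*53.320858] = 15.528378
  V(2,+1) = exp(-r*dt) * [p_u*0.000000 + p_m*0.000000 + p_d*5.390000] = 1.206831
  V(2,+2) = exp(-r*dt) * [p_u*0.000000 + p_m*0.000000 + p_d*0.000000] = 0.000000
  V(1,-1) = exp(-r*dt) * [p_u*15.528378 + p_m*53.377754 + p_d*77.145468] = 54.516732
  V(1,+0) = exp(-r*dt) * [p_u*1.206831 + p_m*15.528378 + p_d*53.377754] = 22.424944
  V(1,+1) = exp(-r*dt) * [p_u*0.000000 + p_m*1.206831 + p_d*15.528378] = 4.280582
  V(0,+0) = exp(-r*dt) * [p_u*4.280582 + p_m*22.424944 + p_d*54.516732] = 27.608420

Answer: Price = V(0,0) = 27.6084


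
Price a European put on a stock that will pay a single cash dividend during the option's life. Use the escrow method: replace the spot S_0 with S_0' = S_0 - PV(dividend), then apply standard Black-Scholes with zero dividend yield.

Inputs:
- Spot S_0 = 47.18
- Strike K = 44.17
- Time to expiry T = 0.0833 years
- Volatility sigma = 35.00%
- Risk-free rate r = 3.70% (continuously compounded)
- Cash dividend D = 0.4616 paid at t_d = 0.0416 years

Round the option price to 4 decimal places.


Answer: Price = 0.7901

Derivation:
PV(D) = D * exp(-r * t_d) = 0.4616 * 0.99846198 = 0.46089005
S_0' = S_0 - PV(D) = 47.1800 - 0.46089005 = 46.71910995
d1 = (ln(S_0'/K) + (r + sigma^2/2)*T) / (sigma*sqrt(T)) = 0.63644998
d2 = d1 - sigma*sqrt(T) = 0.53543389
exp(-rT) = 0.99692264
N(-d1) = 0.26224159; N(-d2) = 0.29617493
P = K * exp(-rT) * N(-d2) - S_0' * N(-d1) = 44.1700 * 0.99692264 * 0.29617493 - 46.71910995 * 0.26224159 = 0.7901


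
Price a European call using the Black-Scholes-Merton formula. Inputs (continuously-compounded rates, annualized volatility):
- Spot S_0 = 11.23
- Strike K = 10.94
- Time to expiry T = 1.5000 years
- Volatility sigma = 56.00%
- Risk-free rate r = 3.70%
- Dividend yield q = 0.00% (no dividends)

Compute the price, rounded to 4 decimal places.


d1 = (ln(S/K) + (r - q + 0.5*sigma^2) * T) / (sigma * sqrt(T)) = 0.46199559
d2 = d1 - sigma * sqrt(T) = -0.22386153
exp(-rT) = 0.94601202; exp(-qT) = 1.00000000
C = S_0 * exp(-qT) * N(d1) - K * exp(-rT) * N(d2)
N(d1) = 0.67795776; N(d2) = 0.41143252
C = 11.2300 * 1.00000000 * 0.67795776 - 10.9400 * 0.94601202 * 0.41143252 = 3.3554

Answer: Price = 3.3554


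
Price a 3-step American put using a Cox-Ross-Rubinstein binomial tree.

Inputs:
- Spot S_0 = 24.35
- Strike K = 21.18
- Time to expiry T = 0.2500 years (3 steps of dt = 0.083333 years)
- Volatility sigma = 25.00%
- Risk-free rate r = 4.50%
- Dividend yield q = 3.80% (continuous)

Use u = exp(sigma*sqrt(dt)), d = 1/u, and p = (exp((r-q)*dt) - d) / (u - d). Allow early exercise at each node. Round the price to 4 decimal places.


dt = T/N = 0.083333
u = exp(sigma*sqrt(dt)) = 1.074837; d = 1/u = 0.930374
p = (exp((r-q)*dt) - d) / (u - d) = 0.486005
Discount per step: exp(-r*dt) = 0.996257
Stock lattice S(k, i) with i counting down-moves:
  k=0: S(0,0) = 24.3500
  k=1: S(1,0) = 26.1723; S(1,1) = 22.6546
  k=2: S(2,0) = 28.1309; S(2,1) = 24.3500; S(2,2) = 21.0773
  k=3: S(3,0) = 30.2361; S(3,1) = 26.1723; S(3,2) = 22.6546; S(3,3) = 19.6097
Terminal payoffs V(N, i) = max(K - S_T, 0):
  V(3,0) = 0.000000; V(3,1) = 0.000000; V(3,2) = 0.000000; V(3,3) = 1.570277
Backward induction: V(k, i) = exp(-r*dt) * [p * V(k+1, i) + (1-p) * V(k+1, i+1)]; then take max(V_cont, immediate exercise) for American.
  V(2,0) = exp(-r*dt) * [p*0.000000 + (1-p)*0.000000] = 0.000000; exercise = 0.000000; V(2,0) = max -> 0.000000
  V(2,1) = exp(-r*dt) * [p*0.000000 + (1-p)*0.000000] = 0.000000; exercise = 0.000000; V(2,1) = max -> 0.000000
  V(2,2) = exp(-r*dt) * [p*0.000000 + (1-p)*1.570277] = 0.804094; exercise = 0.102750; V(2,2) = max -> 0.804094
  V(1,0) = exp(-r*dt) * [p*0.000000 + (1-p)*0.000000] = 0.000000; exercise = 0.000000; V(1,0) = max -> 0.000000
  V(1,1) = exp(-r*dt) * [p*0.000000 + (1-p)*0.804094] = 0.411754; exercise = 0.000000; V(1,1) = max -> 0.411754
  V(0,0) = exp(-r*dt) * [p*0.000000 + (1-p)*0.411754] = 0.210847; exercise = 0.000000; V(0,0) = max -> 0.210847

Answer: Price = V(0,0) = 0.2108


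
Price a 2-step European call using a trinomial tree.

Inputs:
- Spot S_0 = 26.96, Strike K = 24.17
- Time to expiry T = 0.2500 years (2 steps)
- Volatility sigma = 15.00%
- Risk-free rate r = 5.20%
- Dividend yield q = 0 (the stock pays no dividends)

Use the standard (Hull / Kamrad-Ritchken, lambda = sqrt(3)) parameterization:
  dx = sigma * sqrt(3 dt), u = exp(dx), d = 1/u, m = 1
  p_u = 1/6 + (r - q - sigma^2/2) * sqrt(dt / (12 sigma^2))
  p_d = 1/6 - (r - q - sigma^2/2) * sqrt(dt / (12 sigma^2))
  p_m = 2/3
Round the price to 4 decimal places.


dt = T/N = 0.125000; dx = sigma*sqrt(3*dt) = 0.091856
u = exp(dx) = 1.096207; d = 1/u = 0.912237
p_u = 0.194394, p_m = 0.666667, p_d = 0.138940
Discount per step: exp(-r*dt) = 0.993521
Stock lattice S(k, j) with j the centered position index:
  k=0: S(0,+0) = 26.9600
  k=1: S(1,-1) = 24.5939; S(1,+0) = 26.9600; S(1,+1) = 29.5537
  k=2: S(2,-2) = 22.4355; S(2,-1) = 24.5939; S(2,+0) = 26.9600; S(2,+1) = 29.5537; S(2,+2) = 32.3970
Terminal payoffs V(N, j) = max(S_T - K, 0):
  V(2,-2) = 0.000000; V(2,-1) = 0.423899; V(2,+0) = 2.790000; V(2,+1) = 5.383736; V(2,+2) = 8.227006
Backward induction: V(k, j) = exp(-r*dt) * [p_u * V(k+1, j+1) + p_m * V(k+1, j) + p_d * V(k+1, j-1)]
  V(1,-1) = exp(-r*dt) * [p_u*2.790000 + p_m*0.423899 + p_d*0.000000] = 0.819613
  V(1,+0) = exp(-r*dt) * [p_u*5.383736 + p_m*2.790000 + p_d*0.423899] = 2.946247
  V(1,+1) = exp(-r*dt) * [p_u*8.227006 + p_m*5.383736 + p_d*2.790000] = 5.539949
  V(0,+0) = exp(-r*dt) * [p_u*5.539949 + p_m*2.946247 + p_d*0.819613] = 3.134531

Answer: Price = V(0,0) = 3.1345


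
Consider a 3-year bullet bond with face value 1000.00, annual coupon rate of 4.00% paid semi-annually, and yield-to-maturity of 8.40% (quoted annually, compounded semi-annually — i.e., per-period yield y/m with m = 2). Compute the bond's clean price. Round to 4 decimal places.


Coupon per period c = face * coupon_rate / m = 20.000000
Periods per year m = 2; per-period yield y/m = 0.042000
Number of cashflows N = 6
Cashflows (t years, CF_t, discount factor 1/(1+y/m)^(m*t), PV):
  t = 0.5000: CF_t = 20.000000, DF = 0.959693, PV = 19.193858
  t = 1.0000: CF_t = 20.000000, DF = 0.921010, PV = 18.420209
  t = 1.5000: CF_t = 20.000000, DF = 0.883887, PV = 17.677744
  t = 2.0000: CF_t = 20.000000, DF = 0.848260, PV = 16.965205
  t = 2.5000: CF_t = 20.000000, DF = 0.814069, PV = 16.281387
  t = 3.0000: CF_t = 1020.000000, DF = 0.781257, PV = 796.881708
Price P = sum_t PV_t = 885.420112

Answer: Price = 885.4201


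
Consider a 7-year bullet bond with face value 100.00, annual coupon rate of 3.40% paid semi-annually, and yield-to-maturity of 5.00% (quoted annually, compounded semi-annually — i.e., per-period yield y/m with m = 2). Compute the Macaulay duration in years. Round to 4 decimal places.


Coupon per period c = face * coupon_rate / m = 1.700000
Periods per year m = 2; per-period yield y/m = 0.025000
Number of cashflows N = 14
Cashflows (t years, CF_t, discount factor 1/(1+y/m)^(m*t), PV):
  t = 0.5000: CF_t = 1.700000, DF = 0.975610, PV = 1.658537
  t = 1.0000: CF_t = 1.700000, DF = 0.951814, PV = 1.618084
  t = 1.5000: CF_t = 1.700000, DF = 0.928599, PV = 1.578619
  t = 2.0000: CF_t = 1.700000, DF = 0.905951, PV = 1.540116
  t = 2.5000: CF_t = 1.700000, DF = 0.883854, PV = 1.502552
  t = 3.0000: CF_t = 1.700000, DF = 0.862297, PV = 1.465905
  t = 3.5000: CF_t = 1.700000, DF = 0.841265, PV = 1.430151
  t = 4.0000: CF_t = 1.700000, DF = 0.820747, PV = 1.395269
  t = 4.5000: CF_t = 1.700000, DF = 0.800728, PV = 1.361238
  t = 5.0000: CF_t = 1.700000, DF = 0.781198, PV = 1.328037
  t = 5.5000: CF_t = 1.700000, DF = 0.762145, PV = 1.295646
  t = 6.0000: CF_t = 1.700000, DF = 0.743556, PV = 1.264045
  t = 6.5000: CF_t = 1.700000, DF = 0.725420, PV = 1.233215
  t = 7.0000: CF_t = 101.700000, DF = 0.707727, PV = 71.975856
Price P = sum_t PV_t = 90.647270
Macaulay numerator sum_t t * PV_t:
  t * PV_t at t = 0.5000: 0.829268
  t * PV_t at t = 1.0000: 1.618084
  t * PV_t at t = 1.5000: 2.367928
  t * PV_t at t = 2.0000: 3.080232
  t * PV_t at t = 2.5000: 3.756381
  t * PV_t at t = 3.0000: 4.397714
  t * PV_t at t = 3.5000: 5.005528
  t * PV_t at t = 4.0000: 5.581077
  t * PV_t at t = 4.5000: 6.125572
  t * PV_t at t = 5.0000: 6.640186
  t * PV_t at t = 5.5000: 7.126054
  t * PV_t at t = 6.0000: 7.584270
  t * PV_t at t = 6.5000: 8.015895
  t * PV_t at t = 7.0000: 503.830991
Macaulay duration D = (sum_t t * PV_t) / P = 565.959181 / 90.647270 = 6.243533

Answer: Macaulay duration = 6.2435 years


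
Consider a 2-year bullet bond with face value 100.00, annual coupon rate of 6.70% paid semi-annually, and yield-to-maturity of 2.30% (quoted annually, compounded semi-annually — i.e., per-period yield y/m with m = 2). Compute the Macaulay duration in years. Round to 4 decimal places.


Answer: Macaulay duration = 1.9092 years

Derivation:
Coupon per period c = face * coupon_rate / m = 3.350000
Periods per year m = 2; per-period yield y/m = 0.011500
Number of cashflows N = 4
Cashflows (t years, CF_t, discount factor 1/(1+y/m)^(m*t), PV):
  t = 0.5000: CF_t = 3.350000, DF = 0.988631, PV = 3.311913
  t = 1.0000: CF_t = 3.350000, DF = 0.977391, PV = 3.274259
  t = 1.5000: CF_t = 3.350000, DF = 0.966279, PV = 3.237033
  t = 2.0000: CF_t = 103.350000, DF = 0.955293, PV = 98.729499
Price P = sum_t PV_t = 108.552704
Macaulay numerator sum_t t * PV_t:
  t * PV_t at t = 0.5000: 1.655957
  t * PV_t at t = 1.0000: 3.274259
  t * PV_t at t = 1.5000: 4.855550
  t * PV_t at t = 2.0000: 197.458998
Macaulay duration D = (sum_t t * PV_t) / P = 207.244763 / 108.552704 = 1.909163


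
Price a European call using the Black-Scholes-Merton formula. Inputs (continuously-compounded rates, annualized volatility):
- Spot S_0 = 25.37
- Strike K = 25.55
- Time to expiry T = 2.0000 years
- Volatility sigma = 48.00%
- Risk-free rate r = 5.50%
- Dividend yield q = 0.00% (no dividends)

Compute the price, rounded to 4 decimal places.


Answer: Price = 7.7226

Derivation:
d1 = (ln(S/K) + (r - q + 0.5*sigma^2) * T) / (sigma * sqrt(T)) = 0.49104155
d2 = d1 - sigma * sqrt(T) = -0.18778096
exp(-rT) = 0.89583414; exp(-qT) = 1.00000000
C = S_0 * exp(-qT) * N(d1) - K * exp(-rT) * N(d2)
N(d1) = 0.68830147; N(d2) = 0.42552418
C = 25.3700 * 1.00000000 * 0.68830147 - 25.5500 * 0.89583414 * 0.42552418 = 7.7226


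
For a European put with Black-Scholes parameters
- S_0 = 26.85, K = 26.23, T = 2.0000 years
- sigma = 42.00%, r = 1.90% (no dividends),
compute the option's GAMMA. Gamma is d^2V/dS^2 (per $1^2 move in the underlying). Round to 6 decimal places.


d1 = 0.4002931944; d2 = -0.1936765018
phi(d1) = 0.3682269371; exp(-qT) = 1.0000000000; exp(-rT) = 0.9627129409
Gamma = exp(-qT) * phi(d1) / (S * sigma * sqrt(T)) = 1.0000000000 * 0.3682269371 / (26.8500 * 0.4200 * 1.4142135624) = 0.023089

Answer: Gamma = 0.023089


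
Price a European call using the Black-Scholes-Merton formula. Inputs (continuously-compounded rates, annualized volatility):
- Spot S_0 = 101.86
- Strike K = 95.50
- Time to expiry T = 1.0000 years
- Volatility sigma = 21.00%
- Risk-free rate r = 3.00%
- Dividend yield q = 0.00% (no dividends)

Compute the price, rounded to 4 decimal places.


d1 = (ln(S/K) + (r - q + 0.5*sigma^2) * T) / (sigma * sqrt(T)) = 0.55487178
d2 = d1 - sigma * sqrt(T) = 0.34487178
exp(-rT) = 0.97044553; exp(-qT) = 1.00000000
C = S_0 * exp(-qT) * N(d1) - K * exp(-rT) * N(d2)
N(d1) = 0.71050882; N(d2) = 0.63490462
C = 101.8600 * 1.00000000 * 0.71050882 - 95.5000 * 0.97044553 * 0.63490462 = 13.5310

Answer: Price = 13.5310


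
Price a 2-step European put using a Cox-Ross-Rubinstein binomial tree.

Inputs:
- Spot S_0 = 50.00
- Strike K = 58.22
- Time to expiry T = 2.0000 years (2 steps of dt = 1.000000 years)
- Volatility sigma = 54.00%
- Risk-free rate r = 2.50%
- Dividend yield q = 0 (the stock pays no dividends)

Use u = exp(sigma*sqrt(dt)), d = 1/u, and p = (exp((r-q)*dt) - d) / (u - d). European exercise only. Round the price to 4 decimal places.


Answer: Price = V(0,0) = 18.2941

Derivation:
dt = T/N = 1.000000
u = exp(sigma*sqrt(dt)) = 1.716007; d = 1/u = 0.582748
p = (exp((r-q)*dt) - d) / (u - d) = 0.390526
Discount per step: exp(-r*dt) = 0.975310
Stock lattice S(k, i) with i counting down-moves:
  k=0: S(0,0) = 50.0000
  k=1: S(1,0) = 85.8003; S(1,1) = 29.1374
  k=2: S(2,0) = 147.2340; S(2,1) = 50.0000; S(2,2) = 16.9798
Terminal payoffs V(N, i) = max(K - S_T, 0):
  V(2,0) = 0.000000; V(2,1) = 8.220000; V(2,2) = 41.240224
Backward induction: V(k, i) = exp(-r*dt) * [p * V(k+1, i) + (1-p) * V(k+1, i+1)].
  V(1,0) = exp(-r*dt) * [p*0.000000 + (1-p)*8.220000] = 4.886183
  V(1,1) = exp(-r*dt) * [p*8.220000 + (1-p)*41.240224] = 27.645130
  V(0,0) = exp(-r*dt) * [p*4.886183 + (1-p)*27.645130] = 18.294055


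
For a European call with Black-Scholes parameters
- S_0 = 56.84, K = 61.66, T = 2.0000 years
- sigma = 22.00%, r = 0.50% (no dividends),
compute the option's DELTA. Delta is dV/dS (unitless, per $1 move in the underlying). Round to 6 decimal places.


Answer: Delta = 0.470541

Derivation:
d1 = -0.0739091125; d2 = -0.3850360962
phi(d1) = 0.3978541446; exp(-qT) = 1.0000000000; exp(-rT) = 0.9900498337
N(d1) = 0.4705413525
Delta = exp(-qT) * N(d1) = 1.0000000000 * 0.4705413525 = 0.470541


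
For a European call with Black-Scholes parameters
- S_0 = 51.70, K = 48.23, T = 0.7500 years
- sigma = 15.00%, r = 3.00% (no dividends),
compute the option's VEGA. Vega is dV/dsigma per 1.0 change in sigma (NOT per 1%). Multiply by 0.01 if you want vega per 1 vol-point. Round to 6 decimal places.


Answer: Vega = 13.249015

Derivation:
d1 = 0.7729876975; d2 = 0.6430838870
phi(d1) = 0.2959118943; exp(-qT) = 1.0000000000; exp(-rT) = 0.9777512372
Vega = S * exp(-qT) * phi(d1) * sqrt(T) = 51.7000 * 1.0000000000 * 0.2959118943 * 0.8660254038 = 13.249015


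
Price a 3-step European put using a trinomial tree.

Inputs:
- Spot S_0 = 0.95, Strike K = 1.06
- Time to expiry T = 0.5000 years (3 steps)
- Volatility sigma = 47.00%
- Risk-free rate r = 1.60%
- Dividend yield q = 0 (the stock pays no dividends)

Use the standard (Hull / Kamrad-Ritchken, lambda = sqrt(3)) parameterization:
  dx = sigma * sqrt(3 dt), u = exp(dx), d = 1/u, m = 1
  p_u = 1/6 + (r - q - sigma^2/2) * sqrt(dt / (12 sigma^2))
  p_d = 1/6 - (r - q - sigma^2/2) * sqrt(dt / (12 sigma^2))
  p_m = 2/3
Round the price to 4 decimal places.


dt = T/N = 0.166667; dx = sigma*sqrt(3*dt) = 0.332340
u = exp(dx) = 1.394227; d = 1/u = 0.717243
p_u = 0.142984, p_m = 0.666667, p_d = 0.190350
Discount per step: exp(-r*dt) = 0.997337
Stock lattice S(k, j) with j the centered position index:
  k=0: S(0,+0) = 0.9500
  k=1: S(1,-1) = 0.6814; S(1,+0) = 0.9500; S(1,+1) = 1.3245
  k=2: S(2,-2) = 0.4887; S(2,-1) = 0.6814; S(2,+0) = 0.9500; S(2,+1) = 1.3245; S(2,+2) = 1.8467
  k=3: S(3,-3) = 0.3505; S(3,-2) = 0.4887; S(3,-1) = 0.6814; S(3,+0) = 0.9500; S(3,+1) = 1.3245; S(3,+2) = 1.8467; S(3,+3) = 2.5747
Terminal payoffs V(N, j) = max(K - S_T, 0):
  V(3,-3) = 0.709472; V(3,-2) = 0.571284; V(3,-1) = 0.378619; V(3,+0) = 0.110000; V(3,+1) = 0.000000; V(3,+2) = 0.000000; V(3,+3) = 0.000000
Backward induction: V(k, j) = exp(-r*dt) * [p_u * V(k+1, j+1) + p_m * V(k+1, j) + p_d * V(k+1, j-1)]
  V(2,-2) = exp(-r*dt) * [p_u*0.378619 + p_m*0.571284 + p_d*0.709472] = 0.568522
  V(2,-1) = exp(-r*dt) * [p_u*0.110000 + p_m*0.378619 + p_d*0.571284] = 0.375881
  V(2,+0) = exp(-r*dt) * [p_u*0.000000 + p_m*0.110000 + p_d*0.378619] = 0.145016
  V(2,+1) = exp(-r*dt) * [p_u*0.000000 + p_m*0.000000 + p_d*0.110000] = 0.020883
  V(2,+2) = exp(-r*dt) * [p_u*0.000000 + p_m*0.000000 + p_d*0.000000] = 0.000000
  V(1,-1) = exp(-r*dt) * [p_u*0.145016 + p_m*0.375881 + p_d*0.568522] = 0.378529
  V(1,+0) = exp(-r*dt) * [p_u*0.020883 + p_m*0.145016 + p_d*0.375881] = 0.170756
  V(1,+1) = exp(-r*dt) * [p_u*0.000000 + p_m*0.020883 + p_d*0.145016] = 0.041415
  V(0,+0) = exp(-r*dt) * [p_u*0.041415 + p_m*0.170756 + p_d*0.378529] = 0.191301

Answer: Price = V(0,0) = 0.1913


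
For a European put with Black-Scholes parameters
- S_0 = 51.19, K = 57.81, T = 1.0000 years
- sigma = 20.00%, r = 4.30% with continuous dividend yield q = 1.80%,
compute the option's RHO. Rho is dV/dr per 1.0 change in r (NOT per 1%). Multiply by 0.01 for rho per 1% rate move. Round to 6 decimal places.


d1 = -0.3830878531; d2 = -0.5830878531
phi(d1) = 0.3707168613; exp(-qT) = 0.9821610324; exp(-rT) = 0.9579113901
N(-d2) = 0.7200829198
Rho = -K*T*exp(-rT)*N(-d2) = -57.8100 * 1.0000 * 0.9579113901 * 0.7200829198 = -39.875929

Answer: Rho = -39.875929


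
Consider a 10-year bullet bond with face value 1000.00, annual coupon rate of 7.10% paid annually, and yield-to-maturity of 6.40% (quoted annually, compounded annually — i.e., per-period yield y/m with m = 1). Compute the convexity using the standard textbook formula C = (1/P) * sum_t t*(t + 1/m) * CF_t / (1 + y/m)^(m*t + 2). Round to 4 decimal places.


Coupon per period c = face * coupon_rate / m = 71.000000
Periods per year m = 1; per-period yield y/m = 0.064000
Number of cashflows N = 10
Cashflows (t years, CF_t, discount factor 1/(1+y/m)^(m*t), PV):
  t = 1.0000: CF_t = 71.000000, DF = 0.939850, PV = 66.729323
  t = 2.0000: CF_t = 71.000000, DF = 0.883317, PV = 62.715529
  t = 3.0000: CF_t = 71.000000, DF = 0.830185, PV = 58.943167
  t = 4.0000: CF_t = 71.000000, DF = 0.780249, PV = 55.397713
  t = 5.0000: CF_t = 71.000000, DF = 0.733317, PV = 52.065520
  t = 6.0000: CF_t = 71.000000, DF = 0.689208, PV = 48.933759
  t = 7.0000: CF_t = 71.000000, DF = 0.647752, PV = 45.990375
  t = 8.0000: CF_t = 71.000000, DF = 0.608789, PV = 43.224037
  t = 9.0000: CF_t = 71.000000, DF = 0.572170, PV = 40.624095
  t = 10.0000: CF_t = 1071.000000, DF = 0.537754, PV = 575.934628
Price P = sum_t PV_t = 1050.558147
Convexity numerator sum_t t*(t + 1/m) * CF_t / (1+y/m)^(m*t + 2):
  t = 1.0000: term = 117.886334
  t = 2.0000: term = 332.386279
  t = 3.0000: term = 624.786238
  t = 4.0000: term = 978.675185
  t = 5.0000: term = 1379.711257
  t = 6.0000: term = 1815.409549
  t = 7.0000: term = 2274.949309
  t = 8.0000: term = 2748.998897
  t = 9.0000: term = 3229.556975
  t = 10.0000: term = 55960.633271
Convexity = (1/P) * sum = 69462.993293 / 1050.558147 = 66.120084

Answer: Convexity = 66.1201


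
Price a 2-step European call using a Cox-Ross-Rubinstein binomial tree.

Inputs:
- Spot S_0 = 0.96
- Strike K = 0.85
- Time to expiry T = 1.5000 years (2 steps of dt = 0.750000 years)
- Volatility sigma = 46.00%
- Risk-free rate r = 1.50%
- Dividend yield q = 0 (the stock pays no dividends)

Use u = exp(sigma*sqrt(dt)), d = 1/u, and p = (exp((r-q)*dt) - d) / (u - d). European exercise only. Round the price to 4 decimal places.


Answer: Price = V(0,0) = 0.2683

Derivation:
dt = T/N = 0.750000
u = exp(sigma*sqrt(dt)) = 1.489398; d = 1/u = 0.671412
p = (exp((r-q)*dt) - d) / (u - d) = 0.415535
Discount per step: exp(-r*dt) = 0.988813
Stock lattice S(k, i) with i counting down-moves:
  k=0: S(0,0) = 0.9600
  k=1: S(1,0) = 1.4298; S(1,1) = 0.6446
  k=2: S(2,0) = 2.1296; S(2,1) = 0.9600; S(2,2) = 0.4328
Terminal payoffs V(N, i) = max(S_T - K, 0):
  V(2,0) = 1.279573; V(2,1) = 0.110000; V(2,2) = 0.000000
Backward induction: V(k, i) = exp(-r*dt) * [p * V(k+1, i) + (1-p) * V(k+1, i+1)].
  V(1,0) = exp(-r*dt) * [p*1.279573 + (1-p)*0.110000] = 0.589331
  V(1,1) = exp(-r*dt) * [p*0.110000 + (1-p)*0.000000] = 0.045197
  V(0,0) = exp(-r*dt) * [p*0.589331 + (1-p)*0.045197] = 0.268269


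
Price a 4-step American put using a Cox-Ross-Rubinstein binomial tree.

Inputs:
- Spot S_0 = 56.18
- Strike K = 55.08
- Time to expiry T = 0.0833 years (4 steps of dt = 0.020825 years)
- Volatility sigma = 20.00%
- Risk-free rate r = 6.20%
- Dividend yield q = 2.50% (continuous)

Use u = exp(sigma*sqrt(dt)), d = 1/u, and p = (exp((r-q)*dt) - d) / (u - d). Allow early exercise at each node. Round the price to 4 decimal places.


dt = T/N = 0.020825
u = exp(sigma*sqrt(dt)) = 1.029282; d = 1/u = 0.971551
p = (exp((r-q)*dt) - d) / (u - d) = 0.506137
Discount per step: exp(-r*dt) = 0.998710
Stock lattice S(k, i) with i counting down-moves:
  k=0: S(0,0) = 56.1800
  k=1: S(1,0) = 57.8251; S(1,1) = 54.5817
  k=2: S(2,0) = 59.5183; S(2,1) = 56.1800; S(2,2) = 53.0289
  k=3: S(3,0) = 61.2612; S(3,1) = 57.8251; S(3,2) = 54.5817; S(3,3) = 51.5203
  k=4: S(4,0) = 63.0550; S(4,1) = 59.5183; S(4,2) = 56.1800; S(4,3) = 53.0289; S(4,4) = 50.0546
Terminal payoffs V(N, i) = max(K - S_T, 0):
  V(4,0) = 0.000000; V(4,1) = 0.000000; V(4,2) = 0.000000; V(4,3) = 2.051084; V(4,4) = 5.025427
Backward induction: V(k, i) = exp(-r*dt) * [p * V(k+1, i) + (1-p) * V(k+1, i+1)]; then take max(V_cont, immediate exercise) for American.
  V(3,0) = exp(-r*dt) * [p*0.000000 + (1-p)*0.000000] = 0.000000; exercise = 0.000000; V(3,0) = max -> 0.000000
  V(3,1) = exp(-r*dt) * [p*0.000000 + (1-p)*0.000000] = 0.000000; exercise = 0.000000; V(3,1) = max -> 0.000000
  V(3,2) = exp(-r*dt) * [p*0.000000 + (1-p)*2.051084] = 1.011648; exercise = 0.498277; V(3,2) = max -> 1.011648
  V(3,3) = exp(-r*dt) * [p*2.051084 + (1-p)*5.025427] = 3.515461; exercise = 3.559716; V(3,3) = max -> 3.559716
  V(2,0) = exp(-r*dt) * [p*0.000000 + (1-p)*0.000000] = 0.000000; exercise = 0.000000; V(2,0) = max -> 0.000000
  V(2,1) = exp(-r*dt) * [p*0.000000 + (1-p)*1.011648] = 0.498971; exercise = 0.000000; V(2,1) = max -> 0.498971
  V(2,2) = exp(-r*dt) * [p*1.011648 + (1-p)*3.559716] = 2.267115; exercise = 2.051084; V(2,2) = max -> 2.267115
  V(1,0) = exp(-r*dt) * [p*0.000000 + (1-p)*0.498971] = 0.246105; exercise = 0.000000; V(1,0) = max -> 0.246105
  V(1,1) = exp(-r*dt) * [p*0.498971 + (1-p)*2.267115] = 1.370422; exercise = 0.498277; V(1,1) = max -> 1.370422
  V(0,0) = exp(-r*dt) * [p*0.246105 + (1-p)*1.370422] = 0.800330; exercise = 0.000000; V(0,0) = max -> 0.800330

Answer: Price = V(0,0) = 0.8003


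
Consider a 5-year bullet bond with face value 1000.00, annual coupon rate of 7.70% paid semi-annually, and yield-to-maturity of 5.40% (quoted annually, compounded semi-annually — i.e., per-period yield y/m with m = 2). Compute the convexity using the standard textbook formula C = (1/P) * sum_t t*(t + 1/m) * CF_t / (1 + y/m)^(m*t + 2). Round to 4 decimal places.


Coupon per period c = face * coupon_rate / m = 38.500000
Periods per year m = 2; per-period yield y/m = 0.027000
Number of cashflows N = 10
Cashflows (t years, CF_t, discount factor 1/(1+y/m)^(m*t), PV):
  t = 0.5000: CF_t = 38.500000, DF = 0.973710, PV = 37.487829
  t = 1.0000: CF_t = 38.500000, DF = 0.948111, PV = 36.502267
  t = 1.5000: CF_t = 38.500000, DF = 0.923185, PV = 35.542617
  t = 2.0000: CF_t = 38.500000, DF = 0.898914, PV = 34.608195
  t = 2.5000: CF_t = 38.500000, DF = 0.875282, PV = 33.698340
  t = 3.0000: CF_t = 38.500000, DF = 0.852270, PV = 32.812405
  t = 3.5000: CF_t = 38.500000, DF = 0.829864, PV = 31.949762
  t = 4.0000: CF_t = 38.500000, DF = 0.808047, PV = 31.109797
  t = 4.5000: CF_t = 38.500000, DF = 0.786803, PV = 30.291916
  t = 5.0000: CF_t = 1038.500000, DF = 0.766118, PV = 795.613356
Price P = sum_t PV_t = 1099.616484
Convexity numerator sum_t t*(t + 1/m) * CF_t / (1+y/m)^(m*t + 2):
  t = 0.5000: term = 17.771308
  t = 1.0000: term = 51.912293
  t = 1.5000: term = 101.095021
  t = 2.0000: term = 164.062027
  t = 2.5000: term = 239.623213
  t = 3.0000: term = 326.652871
  t = 3.5000: term = 424.086817
  t = 4.0000: term = 530.919649
  t = 4.5000: term = 646.202104
  t = 5.0000: term = 20744.065332
Convexity = (1/P) * sum = 23246.390636 / 1099.616484 = 21.140453

Answer: Convexity = 21.1405


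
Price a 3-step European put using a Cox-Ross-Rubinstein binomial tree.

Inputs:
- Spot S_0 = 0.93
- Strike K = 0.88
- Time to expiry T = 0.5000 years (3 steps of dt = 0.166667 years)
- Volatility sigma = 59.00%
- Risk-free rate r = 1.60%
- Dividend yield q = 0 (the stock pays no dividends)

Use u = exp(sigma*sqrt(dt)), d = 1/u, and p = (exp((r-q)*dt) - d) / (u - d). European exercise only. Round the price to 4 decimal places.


dt = T/N = 0.166667
u = exp(sigma*sqrt(dt)) = 1.272351; d = 1/u = 0.785947
p = (exp((r-q)*dt) - d) / (u - d) = 0.445563
Discount per step: exp(-r*dt) = 0.997337
Stock lattice S(k, i) with i counting down-moves:
  k=0: S(0,0) = 0.9300
  k=1: S(1,0) = 1.1833; S(1,1) = 0.7309
  k=2: S(2,0) = 1.5056; S(2,1) = 0.9300; S(2,2) = 0.5745
  k=3: S(3,0) = 1.9156; S(3,1) = 1.1833; S(3,2) = 0.7309; S(3,3) = 0.4515
Terminal payoffs V(N, i) = max(K - S_T, 0):
  V(3,0) = 0.000000; V(3,1) = 0.000000; V(3,2) = 0.149070; V(3,3) = 0.428496
Backward induction: V(k, i) = exp(-r*dt) * [p * V(k+1, i) + (1-p) * V(k+1, i+1)].
  V(2,0) = exp(-r*dt) * [p*0.000000 + (1-p)*0.000000] = 0.000000
  V(2,1) = exp(-r*dt) * [p*0.000000 + (1-p)*0.149070] = 0.082430
  V(2,2) = exp(-r*dt) * [p*0.149070 + (1-p)*0.428496] = 0.303184
  V(1,0) = exp(-r*dt) * [p*0.000000 + (1-p)*0.082430] = 0.045580
  V(1,1) = exp(-r*dt) * [p*0.082430 + (1-p)*0.303184] = 0.204279
  V(0,0) = exp(-r*dt) * [p*0.045580 + (1-p)*0.204279] = 0.133213

Answer: Price = V(0,0) = 0.1332


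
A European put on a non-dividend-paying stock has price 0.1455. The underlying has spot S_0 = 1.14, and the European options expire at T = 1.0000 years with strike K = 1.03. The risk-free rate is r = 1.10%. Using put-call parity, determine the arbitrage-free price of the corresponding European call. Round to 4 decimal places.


Put-call parity: C - P = S_0 * exp(-qT) - K * exp(-rT).
S_0 * exp(-qT) = 1.1400 * 1.00000000 = 1.14000000
K * exp(-rT) = 1.0300 * 0.98906028 = 1.01873209
C = P + S*exp(-qT) - K*exp(-rT)
C = 0.1455 + 1.14000000 - 1.01873209 = 0.2668

Answer: Call price = 0.2668


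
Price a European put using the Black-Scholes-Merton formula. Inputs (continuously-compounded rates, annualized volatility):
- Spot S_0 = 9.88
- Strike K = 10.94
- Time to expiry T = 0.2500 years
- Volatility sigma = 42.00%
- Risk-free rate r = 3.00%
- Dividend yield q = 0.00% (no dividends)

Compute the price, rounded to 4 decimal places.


Answer: Price = 1.4420

Derivation:
d1 = (ln(S/K) + (r - q + 0.5*sigma^2) * T) / (sigma * sqrt(T)) = -0.34458707
d2 = d1 - sigma * sqrt(T) = -0.55458707
exp(-rT) = 0.99252805; exp(-qT) = 1.00000000
P = K * exp(-rT) * N(-d2) - S_0 * exp(-qT) * N(-d1)
N(-d1) = 0.63479759; N(-d2) = 0.71041143
P = 10.9400 * 0.99252805 * 0.71041143 - 9.8800 * 1.00000000 * 0.63479759 = 1.4420


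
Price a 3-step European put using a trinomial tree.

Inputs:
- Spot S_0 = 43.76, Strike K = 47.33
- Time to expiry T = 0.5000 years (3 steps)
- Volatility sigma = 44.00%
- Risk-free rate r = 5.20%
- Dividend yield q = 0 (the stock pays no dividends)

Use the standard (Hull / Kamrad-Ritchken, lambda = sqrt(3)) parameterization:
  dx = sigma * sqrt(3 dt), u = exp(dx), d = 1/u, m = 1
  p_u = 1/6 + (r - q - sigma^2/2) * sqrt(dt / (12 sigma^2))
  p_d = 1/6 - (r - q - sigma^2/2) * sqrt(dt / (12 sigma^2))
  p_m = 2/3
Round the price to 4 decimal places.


dt = T/N = 0.166667; dx = sigma*sqrt(3*dt) = 0.311127
u = exp(dx) = 1.364963; d = 1/u = 0.732621
p_u = 0.154667, p_m = 0.666667, p_d = 0.178666
Discount per step: exp(-r*dt) = 0.991371
Stock lattice S(k, j) with j the centered position index:
  k=0: S(0,+0) = 43.7600
  k=1: S(1,-1) = 32.0595; S(1,+0) = 43.7600; S(1,+1) = 59.7308
  k=2: S(2,-2) = 23.4874; S(2,-1) = 32.0595; S(2,+0) = 43.7600; S(2,+1) = 59.7308; S(2,+2) = 81.5303
  k=3: S(3,-3) = 17.2074; S(3,-2) = 23.4874; S(3,-1) = 32.0595; S(3,+0) = 43.7600; S(3,+1) = 59.7308; S(3,+2) = 81.5303; S(3,+3) = 111.2857
Terminal payoffs V(N, j) = max(K - S_T, 0):
  V(3,-3) = 30.122605; V(3,-2) = 23.842551; V(3,-1) = 15.270512; V(3,+0) = 3.570000; V(3,+1) = 0.000000; V(3,+2) = 0.000000; V(3,+3) = 0.000000
Backward induction: V(k, j) = exp(-r*dt) * [p_u * V(k+1, j+1) + p_m * V(k+1, j) + p_d * V(k+1, j-1)]
  V(2,-2) = exp(-r*dt) * [p_u*15.270512 + p_m*23.842551 + p_d*30.122605] = 23.434786
  V(2,-1) = exp(-r*dt) * [p_u*3.570000 + p_m*15.270512 + p_d*23.842551] = 14.862986
  V(2,+0) = exp(-r*dt) * [p_u*0.000000 + p_m*3.570000 + p_d*15.270512] = 5.064241
  V(2,+1) = exp(-r*dt) * [p_u*0.000000 + p_m*0.000000 + p_d*3.570000] = 0.632334
  V(2,+2) = exp(-r*dt) * [p_u*0.000000 + p_m*0.000000 + p_d*0.000000] = 0.000000
  V(1,-1) = exp(-r*dt) * [p_u*5.064241 + p_m*14.862986 + p_d*23.434786] = 14.750537
  V(1,+0) = exp(-r*dt) * [p_u*0.632334 + p_m*5.064241 + p_d*14.862986] = 6.076581
  V(1,+1) = exp(-r*dt) * [p_u*0.000000 + p_m*0.632334 + p_d*5.064241] = 1.314918
  V(0,+0) = exp(-r*dt) * [p_u*1.314918 + p_m*6.076581 + p_d*14.750537] = 6.830395

Answer: Price = V(0,0) = 6.8304


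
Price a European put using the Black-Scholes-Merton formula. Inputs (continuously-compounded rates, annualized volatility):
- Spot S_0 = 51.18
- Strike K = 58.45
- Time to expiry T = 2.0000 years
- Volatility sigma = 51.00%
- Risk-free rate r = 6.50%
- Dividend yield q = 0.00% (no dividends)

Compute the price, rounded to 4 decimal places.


Answer: Price = 14.5061

Derivation:
d1 = (ln(S/K) + (r - q + 0.5*sigma^2) * T) / (sigma * sqrt(T)) = 0.35671061
d2 = d1 - sigma * sqrt(T) = -0.36453830
exp(-rT) = 0.87809543; exp(-qT) = 1.00000000
P = K * exp(-rT) * N(-d2) - S_0 * exp(-qT) * N(-d1)
N(-d1) = 0.36065423; N(-d2) = 0.64227196
P = 58.4500 * 0.87809543 * 0.64227196 - 51.1800 * 1.00000000 * 0.36065423 = 14.5061


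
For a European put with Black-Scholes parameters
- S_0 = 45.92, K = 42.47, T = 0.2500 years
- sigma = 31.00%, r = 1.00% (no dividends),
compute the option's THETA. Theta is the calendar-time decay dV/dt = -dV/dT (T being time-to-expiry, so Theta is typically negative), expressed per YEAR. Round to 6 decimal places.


Answer: Theta = -4.611172

Derivation:
d1 = 0.5975181141; d2 = 0.4425181141
phi(d1) = 0.3337201600; exp(-qT) = 1.0000000000; exp(-rT) = 0.9975031224
Theta = -S*exp(-qT)*phi(d1)*sigma/(2*sqrt(T)) + r*K*exp(-rT)*N(-d2) - q*S*exp(-qT)*N(-d1)
N(-d1) = 0.2750807584; N(-d2) = 0.3290571627; sqrt(T) = 0.5000000000
Term 1 = -45.9200 * 1.0000000000 * 0.3337201600 * 0.3100 / (2 * 0.5000000000) = -4.7505732216
Term 2 = 0.0100 * 42.4700 * 0.9975031224 * 0.3290571627 = 0.1394016369
Term 3 = 0 (no dividend yield, q = 0)
Theta = -4.7505732216 + (0.1394016369) + (0.0000000000) = -4.611172


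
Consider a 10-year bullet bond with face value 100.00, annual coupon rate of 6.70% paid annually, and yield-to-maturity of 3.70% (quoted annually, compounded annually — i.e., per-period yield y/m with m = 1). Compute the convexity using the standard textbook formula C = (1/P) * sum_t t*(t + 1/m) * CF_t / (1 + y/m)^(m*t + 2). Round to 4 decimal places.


Answer: Convexity = 73.6782

Derivation:
Coupon per period c = face * coupon_rate / m = 6.700000
Periods per year m = 1; per-period yield y/m = 0.037000
Number of cashflows N = 10
Cashflows (t years, CF_t, discount factor 1/(1+y/m)^(m*t), PV):
  t = 1.0000: CF_t = 6.700000, DF = 0.964320, PV = 6.460945
  t = 2.0000: CF_t = 6.700000, DF = 0.929913, PV = 6.230420
  t = 3.0000: CF_t = 6.700000, DF = 0.896734, PV = 6.008119
  t = 4.0000: CF_t = 6.700000, DF = 0.864739, PV = 5.793750
  t = 5.0000: CF_t = 6.700000, DF = 0.833885, PV = 5.587030
  t = 6.0000: CF_t = 6.700000, DF = 0.804132, PV = 5.387686
  t = 7.0000: CF_t = 6.700000, DF = 0.775441, PV = 5.195454
  t = 8.0000: CF_t = 6.700000, DF = 0.747773, PV = 5.010081
  t = 9.0000: CF_t = 6.700000, DF = 0.721093, PV = 4.831322
  t = 10.0000: CF_t = 106.700000, DF = 0.695364, PV = 74.195379
Price P = sum_t PV_t = 124.700186
Convexity numerator sum_t t*(t + 1/m) * CF_t / (1+y/m)^(m*t + 2):
  t = 1.0000: term = 12.016238
  t = 2.0000: term = 34.762502
  t = 3.0000: term = 67.044363
  t = 4.0000: term = 107.753717
  t = 5.0000: term = 155.863621
  t = 6.0000: term = 210.423404
  t = 7.0000: term = 270.554039
  t = 8.0000: term = 335.443774
  t = 9.0000: term = 404.343990
  t = 10.0000: term = 7589.480124
Convexity = (1/P) * sum = 9187.685772 / 124.700186 = 73.678204


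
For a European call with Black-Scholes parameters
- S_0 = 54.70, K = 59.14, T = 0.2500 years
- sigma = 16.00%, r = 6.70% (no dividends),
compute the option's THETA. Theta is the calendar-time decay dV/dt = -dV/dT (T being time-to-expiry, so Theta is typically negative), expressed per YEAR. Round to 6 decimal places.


Answer: Theta = -3.500873

Derivation:
d1 = -0.7261725625; d2 = -0.8061725625
phi(d1) = 0.3064802912; exp(-qT) = 1.0000000000; exp(-rT) = 0.9833895013
Theta = -S*exp(-qT)*phi(d1)*sigma/(2*sqrt(T)) - r*K*exp(-rT)*N(d2) + q*S*exp(-qT)*N(d1)
N(d1) = 0.2338664950; N(d2) = 0.2100716784; sqrt(T) = 0.5000000000
Term 1 = -54.7000 * 1.0000000000 * 0.3064802912 * 0.1600 / (2 * 0.5000000000) = -2.6823155086
Term 2 = -0.0670 * 59.1400 * 0.9833895013 * 0.2100716784 = -0.8185575067
Term 3 = 0 (no dividend yield, q = 0)
Theta = -2.6823155086 + (-0.8185575067) + (0.0000000000) = -3.500873


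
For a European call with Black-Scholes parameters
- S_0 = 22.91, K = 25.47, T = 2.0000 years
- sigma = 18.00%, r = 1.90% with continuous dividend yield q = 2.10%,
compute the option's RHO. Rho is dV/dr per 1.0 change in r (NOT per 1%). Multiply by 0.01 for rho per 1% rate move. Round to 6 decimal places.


Answer: Rho = 14.125710

Derivation:
d1 = -0.3045579324; d2 = -0.5591163736
phi(d1) = 0.3808627137; exp(-qT) = 0.9588697806; exp(-rT) = 0.9627129409
N(d2) = 0.2880411504
Rho = K*T*exp(-rT)*N(d2) = 25.4700 * 2.0000 * 0.9627129409 * 0.2880411504 = 14.125710


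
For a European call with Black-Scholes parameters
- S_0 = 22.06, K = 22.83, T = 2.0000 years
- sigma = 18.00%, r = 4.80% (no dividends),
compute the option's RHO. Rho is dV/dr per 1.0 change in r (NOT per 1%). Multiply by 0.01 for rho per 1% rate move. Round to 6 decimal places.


d1 = 0.3696226015; d2 = 0.1150641603
phi(d1) = 0.3726003181; exp(-qT) = 1.0000000000; exp(-rT) = 0.9084640161
N(d2) = 0.5458028664
Rho = K*T*exp(-rT)*N(d2) = 22.8300 * 2.0000 * 0.9084640161 * 0.5458028664 = 22.640158

Answer: Rho = 22.640158


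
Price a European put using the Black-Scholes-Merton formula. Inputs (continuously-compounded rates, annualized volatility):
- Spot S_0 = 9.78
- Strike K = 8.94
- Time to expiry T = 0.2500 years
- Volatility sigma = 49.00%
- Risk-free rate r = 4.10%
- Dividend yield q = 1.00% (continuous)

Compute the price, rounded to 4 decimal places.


d1 = (ln(S/K) + (r - q + 0.5*sigma^2) * T) / (sigma * sqrt(T)) = 0.52067916
d2 = d1 - sigma * sqrt(T) = 0.27567916
exp(-rT) = 0.98980235; exp(-qT) = 0.99750312
P = K * exp(-rT) * N(-d2) - S_0 * exp(-qT) * N(-d1)
N(-d1) = 0.30129515; N(-d2) = 0.39139725
P = 8.9400 * 0.98980235 * 0.39139725 - 9.7800 * 0.99750312 * 0.30129515 = 0.5241

Answer: Price = 0.5241


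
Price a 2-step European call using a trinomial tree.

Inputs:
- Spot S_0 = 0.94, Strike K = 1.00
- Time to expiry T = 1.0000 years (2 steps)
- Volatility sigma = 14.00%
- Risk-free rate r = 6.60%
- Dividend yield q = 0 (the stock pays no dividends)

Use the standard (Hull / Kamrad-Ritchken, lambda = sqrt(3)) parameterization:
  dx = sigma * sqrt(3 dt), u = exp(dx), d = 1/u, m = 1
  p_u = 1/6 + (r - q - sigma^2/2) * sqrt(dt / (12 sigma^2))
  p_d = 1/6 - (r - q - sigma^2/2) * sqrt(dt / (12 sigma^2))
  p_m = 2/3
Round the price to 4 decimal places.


Answer: Price = V(0,0) = 0.0547

Derivation:
dt = T/N = 0.500000; dx = sigma*sqrt(3*dt) = 0.171464
u = exp(dx) = 1.187042; d = 1/u = 0.842430
p_u = 0.248608, p_m = 0.666667, p_d = 0.084725
Discount per step: exp(-r*dt) = 0.967539
Stock lattice S(k, j) with j the centered position index:
  k=0: S(0,+0) = 0.9400
  k=1: S(1,-1) = 0.7919; S(1,+0) = 0.9400; S(1,+1) = 1.1158
  k=2: S(2,-2) = 0.6671; S(2,-1) = 0.7919; S(2,+0) = 0.9400; S(2,+1) = 1.1158; S(2,+2) = 1.3245
Terminal payoffs V(N, j) = max(S_T - K, 0):
  V(2,-2) = 0.000000; V(2,-1) = 0.000000; V(2,+0) = 0.000000; V(2,+1) = 0.115819; V(2,+2) = 0.324524
Backward induction: V(k, j) = exp(-r*dt) * [p_u * V(k+1, j+1) + p_m * V(k+1, j) + p_d * V(k+1, j-1)]
  V(1,-1) = exp(-r*dt) * [p_u*0.000000 + p_m*0.000000 + p_d*0.000000] = 0.000000
  V(1,+0) = exp(-r*dt) * [p_u*0.115819 + p_m*0.000000 + p_d*0.000000] = 0.027859
  V(1,+1) = exp(-r*dt) * [p_u*0.324524 + p_m*0.115819 + p_d*0.000000] = 0.152767
  V(0,+0) = exp(-r*dt) * [p_u*0.152767 + p_m*0.027859 + p_d*0.000000] = 0.054716


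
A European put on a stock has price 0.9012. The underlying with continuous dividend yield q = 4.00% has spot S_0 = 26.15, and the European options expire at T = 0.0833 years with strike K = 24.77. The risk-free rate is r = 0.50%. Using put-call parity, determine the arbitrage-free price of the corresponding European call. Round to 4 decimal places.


Put-call parity: C - P = S_0 * exp(-qT) - K * exp(-rT).
S_0 * exp(-qT) = 26.1500 * 0.99667354 = 26.06301320
K * exp(-rT) = 24.7700 * 0.99958359 = 24.75968544
C = P + S*exp(-qT) - K*exp(-rT)
C = 0.9012 + 26.06301320 - 24.75968544 = 2.2045

Answer: Call price = 2.2045


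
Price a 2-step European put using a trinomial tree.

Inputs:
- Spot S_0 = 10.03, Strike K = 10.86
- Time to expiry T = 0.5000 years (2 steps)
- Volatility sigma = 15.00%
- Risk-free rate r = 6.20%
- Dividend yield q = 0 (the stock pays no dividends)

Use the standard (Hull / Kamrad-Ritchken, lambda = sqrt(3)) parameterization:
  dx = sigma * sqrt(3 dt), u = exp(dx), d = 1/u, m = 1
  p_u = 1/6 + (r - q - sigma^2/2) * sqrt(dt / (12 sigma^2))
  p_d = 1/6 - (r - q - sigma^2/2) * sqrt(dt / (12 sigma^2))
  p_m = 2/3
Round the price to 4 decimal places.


Answer: Price = V(0,0) = 0.7531

Derivation:
dt = T/N = 0.250000; dx = sigma*sqrt(3*dt) = 0.129904
u = exp(dx) = 1.138719; d = 1/u = 0.878180
p_u = 0.215501, p_m = 0.666667, p_d = 0.117832
Discount per step: exp(-r*dt) = 0.984620
Stock lattice S(k, j) with j the centered position index:
  k=0: S(0,+0) = 10.0300
  k=1: S(1,-1) = 8.8081; S(1,+0) = 10.0300; S(1,+1) = 11.4214
  k=2: S(2,-2) = 7.7351; S(2,-1) = 8.8081; S(2,+0) = 10.0300; S(2,+1) = 11.4214; S(2,+2) = 13.0057
Terminal payoffs V(N, j) = max(K - S_T, 0):
  V(2,-2) = 3.124865; V(2,-1) = 2.051856; V(2,+0) = 0.830000; V(2,+1) = 0.000000; V(2,+2) = 0.000000
Backward induction: V(k, j) = exp(-r*dt) * [p_u * V(k+1, j+1) + p_m * V(k+1, j) + p_d * V(k+1, j-1)]
  V(1,-1) = exp(-r*dt) * [p_u*0.830000 + p_m*2.051856 + p_d*3.124865] = 1.885527
  V(1,+0) = exp(-r*dt) * [p_u*0.000000 + p_m*0.830000 + p_d*2.051856] = 0.782879
  V(1,+1) = exp(-r*dt) * [p_u*0.000000 + p_m*0.000000 + p_d*0.830000] = 0.096297
  V(0,+0) = exp(-r*dt) * [p_u*0.096297 + p_m*0.782879 + p_d*1.885527] = 0.753084


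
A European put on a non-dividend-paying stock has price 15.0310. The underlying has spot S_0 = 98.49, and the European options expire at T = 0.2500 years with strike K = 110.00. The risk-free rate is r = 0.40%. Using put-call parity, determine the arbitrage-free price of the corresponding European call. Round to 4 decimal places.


Put-call parity: C - P = S_0 * exp(-qT) - K * exp(-rT).
S_0 * exp(-qT) = 98.4900 * 1.00000000 = 98.49000000
K * exp(-rT) = 110.0000 * 0.99900050 = 109.89005498
C = P + S*exp(-qT) - K*exp(-rT)
C = 15.0310 + 98.49000000 - 109.89005498 = 3.6309

Answer: Call price = 3.6309
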